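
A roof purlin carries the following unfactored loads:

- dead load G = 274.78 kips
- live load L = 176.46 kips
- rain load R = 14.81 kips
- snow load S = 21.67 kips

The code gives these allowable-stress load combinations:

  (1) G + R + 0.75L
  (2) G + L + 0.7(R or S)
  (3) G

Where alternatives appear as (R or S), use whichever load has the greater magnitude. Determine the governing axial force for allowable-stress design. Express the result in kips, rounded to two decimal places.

(R or S) → S = 21.67 kips.
(1) 1.0(274.78) + 1.0(14.81) + 0.75(176.46) = 274.78 + 14.81 + 132.35 = 421.94
(2) 1.0(274.78) + 1.0(176.46) + 0.7(21.67) = 274.78 + 176.46 + 15.17 = 466.41
(3) 1.0(274.78) = 274.78
Maximum is from combination 2.

466.41 kips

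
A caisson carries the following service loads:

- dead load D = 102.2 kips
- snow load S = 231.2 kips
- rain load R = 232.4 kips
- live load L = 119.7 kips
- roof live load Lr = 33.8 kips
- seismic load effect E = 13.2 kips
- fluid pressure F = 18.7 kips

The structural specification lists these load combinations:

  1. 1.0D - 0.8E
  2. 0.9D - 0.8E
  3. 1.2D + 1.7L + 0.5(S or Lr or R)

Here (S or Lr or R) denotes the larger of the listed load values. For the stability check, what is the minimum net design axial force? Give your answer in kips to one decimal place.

81.4 kips

(S or Lr or R) → R = 232.4 kips.
1. 1.0(102.2) - 0.8(13.2) = 91.6
2. 0.9(102.2) - 0.8(13.2) = 81.4
3. 1.2(102.2) + 1.7(119.7) + 0.5(232.4) = 442.3
Combination 2 gives the minimum: 81.4 kips.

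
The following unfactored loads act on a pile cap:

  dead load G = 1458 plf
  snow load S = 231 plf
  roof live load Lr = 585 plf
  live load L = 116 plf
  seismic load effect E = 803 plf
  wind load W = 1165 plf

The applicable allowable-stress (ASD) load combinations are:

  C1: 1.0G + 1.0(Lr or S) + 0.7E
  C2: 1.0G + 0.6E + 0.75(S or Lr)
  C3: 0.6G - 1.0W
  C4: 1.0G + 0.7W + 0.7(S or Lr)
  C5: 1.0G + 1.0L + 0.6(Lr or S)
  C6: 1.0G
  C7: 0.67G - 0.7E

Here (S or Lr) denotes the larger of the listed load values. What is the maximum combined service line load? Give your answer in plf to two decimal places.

(Lr or S) → Lr = 585 plf; (S or Lr) → Lr = 585 plf.
C1: 1.0(1458) + 1.0(585) + 0.7(803) = 1458.00 + 585.00 + 562.10 = 2605.10
C2: 1.0(1458) + 0.6(803) + 0.75(585) = 1458.00 + 481.80 + 438.75 = 2378.55
C3: 0.6(1458) - 1.0(1165) = 874.80 - 1165.00 = -290.20
C4: 1.0(1458) + 0.7(1165) + 0.7(585) = 1458.00 + 815.50 + 409.50 = 2683.00
C5: 1.0(1458) + 1.0(116) + 0.6(585) = 1458.00 + 116.00 + 351.00 = 1925.00
C6: 1.0(1458) = 1458.00
C7: 0.67(1458) - 0.7(803) = 976.86 - 562.10 = 414.76
Maximum is from combination 4.

2683.00 plf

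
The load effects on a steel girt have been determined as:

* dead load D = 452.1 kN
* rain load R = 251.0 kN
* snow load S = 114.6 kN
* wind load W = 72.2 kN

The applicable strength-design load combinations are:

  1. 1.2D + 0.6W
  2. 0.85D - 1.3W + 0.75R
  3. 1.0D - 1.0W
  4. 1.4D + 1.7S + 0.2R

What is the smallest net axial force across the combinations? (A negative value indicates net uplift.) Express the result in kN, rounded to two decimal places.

379.90 kN

1. 1.2(452.1) + 0.6(72.2) = 542.52 + 43.32 = 585.84
2. 0.85(452.1) - 1.3(72.2) + 0.75(251.0) = 384.29 - 93.86 + 188.25 = 478.68
3. 1.0(452.1) - 1.0(72.2) = 452.10 - 72.20 = 379.90
4. 1.4(452.1) + 1.7(114.6) + 0.2(251.0) = 632.94 + 194.82 + 50.20 = 877.96
Combination 3 gives the minimum: 379.90 kN.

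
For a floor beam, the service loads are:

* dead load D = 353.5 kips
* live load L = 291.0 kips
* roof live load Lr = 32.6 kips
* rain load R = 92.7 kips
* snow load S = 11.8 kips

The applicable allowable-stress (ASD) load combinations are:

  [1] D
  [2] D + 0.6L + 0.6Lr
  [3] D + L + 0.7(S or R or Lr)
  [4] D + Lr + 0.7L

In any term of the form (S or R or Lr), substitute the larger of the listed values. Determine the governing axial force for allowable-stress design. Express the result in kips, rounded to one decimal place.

(S or R or Lr) → R = 92.7 kips.
[1] 1.0(353.5) = 353.5
[2] 1.0(353.5) + 0.6(291.0) + 0.6(32.6) = 353.5 + 174.6 + 19.6 = 547.7
[3] 1.0(353.5) + 1.0(291.0) + 0.7(92.7) = 353.5 + 291.0 + 64.9 = 709.4
[4] 1.0(353.5) + 1.0(32.6) + 0.7(291.0) = 353.5 + 32.6 + 203.7 = 589.8
Combination 3 governs: P = 709.4 kips.

709.4 kips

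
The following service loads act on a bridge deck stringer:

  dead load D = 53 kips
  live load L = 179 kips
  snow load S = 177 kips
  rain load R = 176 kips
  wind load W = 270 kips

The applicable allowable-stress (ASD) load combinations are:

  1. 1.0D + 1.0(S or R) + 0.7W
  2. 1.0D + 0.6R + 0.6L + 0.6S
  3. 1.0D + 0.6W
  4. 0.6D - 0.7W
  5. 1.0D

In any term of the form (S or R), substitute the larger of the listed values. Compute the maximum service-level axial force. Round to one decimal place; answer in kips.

(S or R) → S = 177 kips.
1. 1.0(53) + 1.0(177) + 0.7(270) = 53.0 + 177.0 + 189.0 = 419.0
2. 1.0(53) + 0.6(176) + 0.6(179) + 0.6(177) = 53.0 + 105.6 + 107.4 + 106.2 = 372.2
3. 1.0(53) + 0.6(270) = 53.0 + 162.0 = 215.0
4. 0.6(53) - 0.7(270) = 31.8 - 189.0 = -157.2
5. 1.0(53) = 53.0
The controlling combination is 1, giving 419.0 kips.

419.0 kips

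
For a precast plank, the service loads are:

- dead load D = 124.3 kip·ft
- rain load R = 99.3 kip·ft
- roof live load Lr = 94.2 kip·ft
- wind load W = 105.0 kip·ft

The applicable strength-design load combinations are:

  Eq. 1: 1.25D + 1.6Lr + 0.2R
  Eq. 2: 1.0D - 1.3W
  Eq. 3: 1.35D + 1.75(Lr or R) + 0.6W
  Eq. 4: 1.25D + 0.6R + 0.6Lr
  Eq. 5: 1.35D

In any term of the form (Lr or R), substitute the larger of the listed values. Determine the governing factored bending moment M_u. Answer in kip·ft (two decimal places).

(Lr or R) → R = 99.3 kip·ft.
Eq. 1: 1.25(124.3) + 1.6(94.2) + 0.2(99.3) = 155.38 + 150.72 + 19.86 = 325.96
Eq. 2: 1.0(124.3) - 1.3(105.0) = 124.30 - 136.50 = -12.20
Eq. 3: 1.35(124.3) + 1.75(99.3) + 0.6(105.0) = 404.58
Eq. 4: 1.25(124.3) + 0.6(99.3) + 0.6(94.2) = 155.38 + 59.58 + 56.52 = 271.48
Eq. 5: 1.35(124.3) = 167.81
The controlling combination is 3, giving 404.58 kip·ft.

404.58 kip·ft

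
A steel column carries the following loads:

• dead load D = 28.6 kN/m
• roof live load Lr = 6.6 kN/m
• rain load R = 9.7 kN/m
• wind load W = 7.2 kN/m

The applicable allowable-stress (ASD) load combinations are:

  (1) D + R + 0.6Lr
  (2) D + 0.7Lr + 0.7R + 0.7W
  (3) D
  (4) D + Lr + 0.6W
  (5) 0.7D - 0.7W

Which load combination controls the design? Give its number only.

Combination 2

(1) 1.0(28.6) + 1.0(9.7) + 0.6(6.6) = 42.26
(2) 1.0(28.6) + 0.7(6.6) + 0.7(9.7) + 0.7(7.2) = 45.05
(3) 1.0(28.6) = 28.60
(4) 1.0(28.6) + 1.0(6.6) + 0.6(7.2) = 39.52
(5) 0.7(28.6) - 0.7(7.2) = 14.98
The largest value is 45.05 kN/m from combination 2.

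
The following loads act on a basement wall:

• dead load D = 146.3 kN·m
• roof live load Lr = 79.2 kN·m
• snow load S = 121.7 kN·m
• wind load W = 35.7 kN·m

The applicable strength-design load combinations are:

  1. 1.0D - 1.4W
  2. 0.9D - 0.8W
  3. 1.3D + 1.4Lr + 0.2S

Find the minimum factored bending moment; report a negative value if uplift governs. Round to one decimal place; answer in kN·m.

1. 1.0(146.3) - 1.4(35.7) = 146.3 - 50.0 = 96.3
2. 0.9(146.3) - 0.8(35.7) = 131.7 - 28.6 = 103.1
3. 1.3(146.3) + 1.4(79.2) + 0.2(121.7) = 190.2 + 110.9 + 24.3 = 325.4
Combination 1 gives the minimum: 96.3 kN·m.

96.3 kN·m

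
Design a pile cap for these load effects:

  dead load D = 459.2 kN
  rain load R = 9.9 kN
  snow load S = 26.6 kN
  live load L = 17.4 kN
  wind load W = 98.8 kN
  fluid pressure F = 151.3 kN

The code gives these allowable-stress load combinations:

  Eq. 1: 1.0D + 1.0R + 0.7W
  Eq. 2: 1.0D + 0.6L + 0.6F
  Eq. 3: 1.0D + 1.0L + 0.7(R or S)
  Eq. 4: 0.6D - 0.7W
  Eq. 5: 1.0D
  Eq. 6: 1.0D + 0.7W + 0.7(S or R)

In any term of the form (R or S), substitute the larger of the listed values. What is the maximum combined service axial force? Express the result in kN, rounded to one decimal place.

560.4 kN

(R or S) → S = 26.6 kN; (S or R) → S = 26.6 kN.
Eq. 1: 1.0(459.2) + 1.0(9.9) + 0.7(98.8) = 459.2 + 9.9 + 69.2 = 538.3
Eq. 2: 1.0(459.2) + 0.6(17.4) + 0.6(151.3) = 459.2 + 10.4 + 90.8 = 560.4
Eq. 3: 1.0(459.2) + 1.0(17.4) + 0.7(26.6) = 459.2 + 17.4 + 18.6 = 495.2
Eq. 4: 0.6(459.2) - 0.7(98.8) = 206.4
Eq. 5: 1.0(459.2) = 459.2
Eq. 6: 1.0(459.2) + 0.7(98.8) + 0.7(26.6) = 459.2 + 69.2 + 18.6 = 547.0
Maximum is from combination 2.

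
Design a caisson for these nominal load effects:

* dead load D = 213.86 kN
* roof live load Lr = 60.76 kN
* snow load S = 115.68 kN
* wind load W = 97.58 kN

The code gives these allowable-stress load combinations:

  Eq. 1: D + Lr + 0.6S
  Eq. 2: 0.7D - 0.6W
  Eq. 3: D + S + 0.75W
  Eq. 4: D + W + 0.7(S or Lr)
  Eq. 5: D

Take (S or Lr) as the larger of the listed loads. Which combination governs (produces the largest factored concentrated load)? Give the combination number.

(S or Lr) → S = 115.68 kN.
Eq. 1: 1.0(213.86) + 1.0(60.76) + 0.6(115.68) = 344.03
Eq. 2: 0.7(213.86) - 0.6(97.58) = 91.15
Eq. 3: 1.0(213.86) + 1.0(115.68) + 0.75(97.58) = 402.73
Eq. 4: 1.0(213.86) + 1.0(97.58) + 0.7(115.68) = 392.42
Eq. 5: 1.0(213.86) = 213.86
The largest value is 402.73 kN from combination 3.

Combination 3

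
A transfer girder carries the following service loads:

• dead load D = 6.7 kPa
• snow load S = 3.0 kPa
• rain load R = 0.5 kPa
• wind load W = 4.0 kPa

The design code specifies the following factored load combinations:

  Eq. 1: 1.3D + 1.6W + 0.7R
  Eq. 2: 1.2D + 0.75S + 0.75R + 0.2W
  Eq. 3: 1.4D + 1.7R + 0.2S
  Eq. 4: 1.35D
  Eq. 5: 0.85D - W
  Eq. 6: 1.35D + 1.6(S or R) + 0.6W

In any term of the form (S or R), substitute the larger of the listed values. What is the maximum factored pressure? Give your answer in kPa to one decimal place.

(S or R) → S = 3.0 kPa.
Eq. 1: 1.3(6.7) + 1.6(4.0) + 0.7(0.5) = 8.7 + 6.4 + 0.4 = 15.5
Eq. 2: 1.2(6.7) + 0.75(3.0) + 0.75(0.5) + 0.2(4.0) = 8.0 + 2.3 + 0.4 + 0.8 = 11.5
Eq. 3: 1.4(6.7) + 1.7(0.5) + 0.2(3.0) = 10.8
Eq. 4: 1.35(6.7) = 9.0
Eq. 5: 0.85(6.7) - 1.0(4.0) = 5.7 - 4.0 = 1.7
Eq. 6: 1.35(6.7) + 1.6(3.0) + 0.6(4.0) = 9.0 + 4.8 + 2.4 = 16.2
The controlling combination is 6, giving 16.2 kPa.

16.2 kPa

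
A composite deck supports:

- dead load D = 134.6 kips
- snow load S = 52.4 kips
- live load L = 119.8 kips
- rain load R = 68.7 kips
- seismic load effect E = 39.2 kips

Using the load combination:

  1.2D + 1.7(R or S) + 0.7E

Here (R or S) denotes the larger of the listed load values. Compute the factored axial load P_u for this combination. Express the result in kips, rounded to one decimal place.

305.8 kips

(R or S) → R = 68.7 kips.
1.2(134.6) + 1.7(68.7) + 0.7(39.2) = 305.8
P_u = 305.8 kips.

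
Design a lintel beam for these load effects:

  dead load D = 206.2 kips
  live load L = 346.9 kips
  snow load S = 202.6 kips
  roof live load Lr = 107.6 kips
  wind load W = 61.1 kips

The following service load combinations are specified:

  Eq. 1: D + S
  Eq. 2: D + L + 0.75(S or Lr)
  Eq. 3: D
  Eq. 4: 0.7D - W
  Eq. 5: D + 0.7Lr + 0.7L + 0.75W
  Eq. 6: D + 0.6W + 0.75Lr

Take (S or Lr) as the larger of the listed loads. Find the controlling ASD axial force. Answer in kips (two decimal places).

(S or Lr) → S = 202.6 kips.
Eq. 1: 1.0(206.2) + 1.0(202.6) = 206.20 + 202.60 = 408.80
Eq. 2: 1.0(206.2) + 1.0(346.9) + 0.75(202.6) = 206.20 + 346.90 + 151.95 = 705.05
Eq. 3: 1.0(206.2) = 206.20
Eq. 4: 0.7(206.2) - 1.0(61.1) = 144.34 - 61.10 = 83.24
Eq. 5: 1.0(206.2) + 0.7(107.6) + 0.7(346.9) + 0.75(61.1) = 206.20 + 75.32 + 242.83 + 45.83 = 570.18
Eq. 6: 1.0(206.2) + 0.6(61.1) + 0.75(107.6) = 206.20 + 36.66 + 80.70 = 323.56
Maximum is from combination 2.

705.05 kips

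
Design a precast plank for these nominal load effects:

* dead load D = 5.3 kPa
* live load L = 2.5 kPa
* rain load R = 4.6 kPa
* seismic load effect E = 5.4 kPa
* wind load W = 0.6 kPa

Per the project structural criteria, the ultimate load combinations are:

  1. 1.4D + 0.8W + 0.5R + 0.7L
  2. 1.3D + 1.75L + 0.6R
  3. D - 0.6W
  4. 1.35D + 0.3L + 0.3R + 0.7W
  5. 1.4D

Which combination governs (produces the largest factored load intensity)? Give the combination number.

1. 1.4(5.3) + 0.8(0.6) + 0.5(4.6) + 0.7(2.5) = 7.4 + 0.5 + 2.3 + 1.8 = 12.0
2. 1.3(5.3) + 1.75(2.5) + 0.6(4.6) = 14.0
3. 1.0(5.3) - 0.6(0.6) = 5.3 - 0.4 = 4.9
4. 1.35(5.3) + 0.3(2.5) + 0.3(4.6) + 0.7(0.6) = 9.7
5. 1.4(5.3) = 7.4
The largest value is 14.0 kPa from combination 2.

Combination 2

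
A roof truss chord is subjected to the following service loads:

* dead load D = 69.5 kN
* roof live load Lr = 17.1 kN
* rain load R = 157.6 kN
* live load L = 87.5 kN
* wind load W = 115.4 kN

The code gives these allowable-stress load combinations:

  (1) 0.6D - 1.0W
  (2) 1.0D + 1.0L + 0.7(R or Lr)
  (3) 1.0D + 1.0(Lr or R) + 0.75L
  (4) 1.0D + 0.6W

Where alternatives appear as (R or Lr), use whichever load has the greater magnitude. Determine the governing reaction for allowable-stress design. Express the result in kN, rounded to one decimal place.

(R or Lr) → R = 157.6 kN; (Lr or R) → R = 157.6 kN.
(1) 0.6(69.5) - 1.0(115.4) = 41.7 - 115.4 = -73.7
(2) 1.0(69.5) + 1.0(87.5) + 0.7(157.6) = 69.5 + 87.5 + 110.3 = 267.3
(3) 1.0(69.5) + 1.0(157.6) + 0.75(87.5) = 69.5 + 157.6 + 65.6 = 292.7
(4) 1.0(69.5) + 0.6(115.4) = 69.5 + 69.2 = 138.7
The controlling combination is 3, giving 292.7 kN.

292.7 kN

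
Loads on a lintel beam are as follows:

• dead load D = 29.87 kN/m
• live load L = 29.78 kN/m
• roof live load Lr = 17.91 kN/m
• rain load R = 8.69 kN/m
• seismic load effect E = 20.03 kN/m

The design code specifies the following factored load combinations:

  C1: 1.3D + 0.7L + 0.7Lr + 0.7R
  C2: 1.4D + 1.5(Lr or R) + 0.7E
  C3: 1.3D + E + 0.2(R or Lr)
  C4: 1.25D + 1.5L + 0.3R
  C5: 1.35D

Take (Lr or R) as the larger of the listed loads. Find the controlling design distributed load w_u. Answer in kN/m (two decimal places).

84.61 kN/m

(Lr or R) → Lr = 17.91 kN/m; (R or Lr) → Lr = 17.91 kN/m.
C1: 1.3(29.87) + 0.7(29.78) + 0.7(17.91) + 0.7(8.69) = 38.83 + 20.85 + 12.54 + 6.08 = 78.30
C2: 1.4(29.87) + 1.5(17.91) + 0.7(20.03) = 82.70
C3: 1.3(29.87) + 1.0(20.03) + 0.2(17.91) = 38.83 + 20.03 + 3.58 = 62.44
C4: 1.25(29.87) + 1.5(29.78) + 0.3(8.69) = 84.61
C5: 1.35(29.87) = 40.32
The controlling combination is 4, giving 84.61 kN/m.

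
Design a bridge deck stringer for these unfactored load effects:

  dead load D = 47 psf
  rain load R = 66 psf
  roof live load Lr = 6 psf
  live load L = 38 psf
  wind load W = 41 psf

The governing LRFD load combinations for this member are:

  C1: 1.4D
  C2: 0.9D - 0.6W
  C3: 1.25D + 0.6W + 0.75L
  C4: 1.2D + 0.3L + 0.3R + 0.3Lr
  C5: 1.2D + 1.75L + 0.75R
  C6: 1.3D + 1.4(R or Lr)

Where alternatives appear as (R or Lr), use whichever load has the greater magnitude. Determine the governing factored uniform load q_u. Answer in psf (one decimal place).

(R or Lr) → R = 66 psf.
C1: 1.4(47) = 65.8
C2: 0.9(47) - 0.6(41) = 42.3 - 24.6 = 17.7
C3: 1.25(47) + 0.6(41) + 0.75(38) = 58.8 + 24.6 + 28.5 = 111.9
C4: 1.2(47) + 0.3(38) + 0.3(66) + 0.3(6) = 56.4 + 11.4 + 19.8 + 1.8 = 89.4
C5: 1.2(47) + 1.75(38) + 0.75(66) = 56.4 + 66.5 + 49.5 = 172.4
C6: 1.3(47) + 1.4(66) = 61.1 + 92.4 = 153.5
The controlling combination is 5, giving 172.4 psf.

172.4 psf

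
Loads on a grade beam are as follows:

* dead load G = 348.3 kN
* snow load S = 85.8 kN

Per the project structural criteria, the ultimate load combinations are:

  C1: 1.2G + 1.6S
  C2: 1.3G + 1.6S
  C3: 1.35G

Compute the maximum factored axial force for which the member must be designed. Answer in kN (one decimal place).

590.1 kN

C1: 1.2(348.3) + 1.6(85.8) = 555.2
C2: 1.3(348.3) + 1.6(85.8) = 590.1
C3: 1.35(348.3) = 470.2
Maximum is from combination 2.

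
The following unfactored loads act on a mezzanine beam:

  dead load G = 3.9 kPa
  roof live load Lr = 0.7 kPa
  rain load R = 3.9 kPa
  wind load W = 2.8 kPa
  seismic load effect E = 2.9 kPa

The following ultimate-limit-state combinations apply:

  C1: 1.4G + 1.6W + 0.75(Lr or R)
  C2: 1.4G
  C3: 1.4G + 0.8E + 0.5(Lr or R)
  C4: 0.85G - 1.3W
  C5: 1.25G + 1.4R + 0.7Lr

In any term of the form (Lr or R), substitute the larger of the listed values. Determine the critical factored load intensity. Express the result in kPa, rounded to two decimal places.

(Lr or R) → R = 3.9 kPa.
C1: 1.4(3.9) + 1.6(2.8) + 0.75(3.9) = 5.46 + 4.48 + 2.93 = 12.87
C2: 1.4(3.9) = 5.46
C3: 1.4(3.9) + 0.8(2.9) + 0.5(3.9) = 5.46 + 2.32 + 1.95 = 9.73
C4: 0.85(3.9) - 1.3(2.8) = -0.33
C5: 1.25(3.9) + 1.4(3.9) + 0.7(0.7) = 4.88 + 5.46 + 0.49 = 10.83
The controlling combination is 1, giving 12.87 kPa.

12.87 kPa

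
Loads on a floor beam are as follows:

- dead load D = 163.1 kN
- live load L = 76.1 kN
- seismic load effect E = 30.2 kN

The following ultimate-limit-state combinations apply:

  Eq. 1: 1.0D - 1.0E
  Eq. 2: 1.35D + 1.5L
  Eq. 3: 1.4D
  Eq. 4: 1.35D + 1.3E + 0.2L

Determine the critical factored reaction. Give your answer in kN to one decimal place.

Eq. 1: 1.0(163.1) - 1.0(30.2) = 163.1 - 30.2 = 132.9
Eq. 2: 1.35(163.1) + 1.5(76.1) = 334.3
Eq. 3: 1.4(163.1) = 228.3
Eq. 4: 1.35(163.1) + 1.3(30.2) + 0.2(76.1) = 220.2 + 39.3 + 15.2 = 274.7
The controlling combination is 2, giving 334.3 kN.

334.3 kN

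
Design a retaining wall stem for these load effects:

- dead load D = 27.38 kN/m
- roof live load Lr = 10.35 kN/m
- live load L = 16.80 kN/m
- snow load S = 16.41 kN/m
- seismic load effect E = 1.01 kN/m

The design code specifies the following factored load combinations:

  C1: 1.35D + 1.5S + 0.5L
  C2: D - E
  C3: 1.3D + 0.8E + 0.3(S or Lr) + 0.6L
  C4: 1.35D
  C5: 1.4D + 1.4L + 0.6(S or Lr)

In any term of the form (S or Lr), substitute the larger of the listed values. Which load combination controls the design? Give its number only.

Combination 5

(S or Lr) → S = 16.41 kN/m.
C1: 1.35(27.38) + 1.5(16.41) + 0.5(16.80) = 69.98
C2: 1.0(27.38) - 1.0(1.01) = 26.37
C3: 1.3(27.38) + 0.8(1.01) + 0.3(16.41) + 0.6(16.80) = 51.41
C4: 1.35(27.38) = 36.96
C5: 1.4(27.38) + 1.4(16.80) + 0.6(16.41) = 71.70
The largest value is 71.70 kN/m from combination 5.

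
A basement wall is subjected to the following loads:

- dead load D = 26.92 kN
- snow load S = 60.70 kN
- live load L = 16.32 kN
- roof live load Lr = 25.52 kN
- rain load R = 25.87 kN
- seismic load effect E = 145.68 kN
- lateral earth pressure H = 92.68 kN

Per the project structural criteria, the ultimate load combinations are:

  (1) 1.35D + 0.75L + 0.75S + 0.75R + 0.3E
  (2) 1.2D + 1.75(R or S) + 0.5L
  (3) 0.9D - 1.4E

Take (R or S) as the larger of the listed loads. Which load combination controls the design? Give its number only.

Combination 1

(R or S) → S = 60.70 kN.
(1) 1.35(26.92) + 0.75(16.32) + 0.75(60.70) + 0.75(25.87) + 0.3(145.68) = 157.21
(2) 1.2(26.92) + 1.75(60.70) + 0.5(16.32) = 146.69
(3) 0.9(26.92) - 1.4(145.68) = -179.72
The largest value is 157.21 kN from combination 1.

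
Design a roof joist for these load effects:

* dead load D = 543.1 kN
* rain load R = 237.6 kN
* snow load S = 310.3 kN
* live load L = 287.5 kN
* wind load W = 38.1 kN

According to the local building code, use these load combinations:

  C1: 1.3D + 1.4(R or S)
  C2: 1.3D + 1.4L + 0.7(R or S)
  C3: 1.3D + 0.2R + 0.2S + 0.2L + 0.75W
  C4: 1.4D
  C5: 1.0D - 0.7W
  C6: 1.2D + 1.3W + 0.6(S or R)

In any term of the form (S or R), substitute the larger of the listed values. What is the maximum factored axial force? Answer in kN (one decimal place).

1325.7 kN

(R or S) → S = 310.3 kN; (S or R) → S = 310.3 kN.
C1: 1.3(543.1) + 1.4(310.3) = 1140.5
C2: 1.3(543.1) + 1.4(287.5) + 0.7(310.3) = 706.0 + 402.5 + 217.2 = 1325.7
C3: 1.3(543.1) + 0.2(237.6) + 0.2(310.3) + 0.2(287.5) + 0.75(38.1) = 706.0 + 47.5 + 62.1 + 57.5 + 28.6 = 901.7
C4: 1.4(543.1) = 760.3
C5: 1.0(543.1) - 0.7(38.1) = 543.1 - 26.7 = 516.4
C6: 1.2(543.1) + 1.3(38.1) + 0.6(310.3) = 651.7 + 49.5 + 186.2 = 887.4
Combination 2 governs: N_u = 1325.7 kN.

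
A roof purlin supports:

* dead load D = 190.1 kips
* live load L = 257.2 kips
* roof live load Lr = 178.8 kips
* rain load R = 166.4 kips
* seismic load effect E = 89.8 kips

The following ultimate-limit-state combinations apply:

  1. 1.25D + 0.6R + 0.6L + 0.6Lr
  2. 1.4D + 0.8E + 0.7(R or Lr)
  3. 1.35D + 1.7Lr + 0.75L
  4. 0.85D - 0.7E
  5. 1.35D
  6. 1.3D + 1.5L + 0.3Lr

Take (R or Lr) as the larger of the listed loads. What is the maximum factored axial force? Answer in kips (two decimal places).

(R or Lr) → Lr = 178.8 kips.
1. 1.25(190.1) + 0.6(166.4) + 0.6(257.2) + 0.6(178.8) = 599.07
2. 1.4(190.1) + 0.8(89.8) + 0.7(178.8) = 463.14
3. 1.35(190.1) + 1.7(178.8) + 0.75(257.2) = 753.50
4. 0.85(190.1) - 0.7(89.8) = 98.73
5. 1.35(190.1) = 256.64
6. 1.3(190.1) + 1.5(257.2) + 0.3(178.8) = 686.57
The controlling combination is 3, giving 753.50 kips.

753.50 kips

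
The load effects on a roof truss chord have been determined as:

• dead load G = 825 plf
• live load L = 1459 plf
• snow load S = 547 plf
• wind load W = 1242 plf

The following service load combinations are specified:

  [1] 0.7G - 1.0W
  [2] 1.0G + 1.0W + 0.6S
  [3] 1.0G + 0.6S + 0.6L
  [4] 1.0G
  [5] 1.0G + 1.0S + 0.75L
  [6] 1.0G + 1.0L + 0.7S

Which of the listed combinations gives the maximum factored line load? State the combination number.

[1] 0.7(825) - 1.0(1242) = 577.5 - 1242.0 = -664.5
[2] 1.0(825) + 1.0(1242) + 0.6(547) = 825.0 + 1242.0 + 328.2 = 2395.2
[3] 1.0(825) + 0.6(547) + 0.6(1459) = 825.0 + 328.2 + 875.4 = 2028.6
[4] 1.0(825) = 825.0
[5] 1.0(825) + 1.0(547) + 0.75(1459) = 825.0 + 547.0 + 1094.3 = 2466.3
[6] 1.0(825) + 1.0(1459) + 0.7(547) = 825.0 + 1459.0 + 382.9 = 2666.9
The largest value is 2666.9 plf from combination 6.

Combination 6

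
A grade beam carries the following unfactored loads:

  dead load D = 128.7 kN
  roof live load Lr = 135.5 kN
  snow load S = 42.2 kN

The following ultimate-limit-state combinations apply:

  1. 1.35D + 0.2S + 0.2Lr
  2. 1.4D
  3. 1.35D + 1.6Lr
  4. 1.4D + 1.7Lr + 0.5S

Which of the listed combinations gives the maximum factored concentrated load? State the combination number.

Combination 4

1. 1.35(128.7) + 0.2(42.2) + 0.2(135.5) = 209.3
2. 1.4(128.7) = 180.2
3. 1.35(128.7) + 1.6(135.5) = 173.7 + 216.8 = 390.5
4. 1.4(128.7) + 1.7(135.5) + 0.5(42.2) = 431.6
The largest value is 431.6 kN from combination 4.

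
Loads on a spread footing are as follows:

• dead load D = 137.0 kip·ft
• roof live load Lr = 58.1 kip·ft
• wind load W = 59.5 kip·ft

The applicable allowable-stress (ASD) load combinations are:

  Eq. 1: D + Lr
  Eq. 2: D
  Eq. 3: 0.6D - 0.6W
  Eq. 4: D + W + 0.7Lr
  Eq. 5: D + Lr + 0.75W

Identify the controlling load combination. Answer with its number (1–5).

Combination 5

Eq. 1: 1.0(137.0) + 1.0(58.1) = 137.0 + 58.1 = 195.1
Eq. 2: 1.0(137.0) = 137.0
Eq. 3: 0.6(137.0) - 0.6(59.5) = 82.2 - 35.7 = 46.5
Eq. 4: 1.0(137.0) + 1.0(59.5) + 0.7(58.1) = 137.0 + 59.5 + 40.7 = 237.2
Eq. 5: 1.0(137.0) + 1.0(58.1) + 0.75(59.5) = 137.0 + 58.1 + 44.6 = 239.7
The largest value is 239.7 kip·ft from combination 5.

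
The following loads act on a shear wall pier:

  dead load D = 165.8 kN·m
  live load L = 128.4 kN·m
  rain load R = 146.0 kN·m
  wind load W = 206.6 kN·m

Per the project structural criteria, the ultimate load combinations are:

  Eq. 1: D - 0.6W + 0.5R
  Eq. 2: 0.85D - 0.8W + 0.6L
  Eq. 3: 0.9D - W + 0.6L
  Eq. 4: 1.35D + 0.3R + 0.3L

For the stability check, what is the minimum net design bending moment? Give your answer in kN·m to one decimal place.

19.7 kN·m

Eq. 1: 1.0(165.8) - 0.6(206.6) + 0.5(146.0) = 165.8 - 124.0 + 73.0 = 114.8
Eq. 2: 0.85(165.8) - 0.8(206.6) + 0.6(128.4) = 52.7
Eq. 3: 0.9(165.8) - 1.0(206.6) + 0.6(128.4) = 19.7
Eq. 4: 1.35(165.8) + 0.3(146.0) + 0.3(128.4) = 306.2
Combination 3 gives the minimum: 19.7 kN·m.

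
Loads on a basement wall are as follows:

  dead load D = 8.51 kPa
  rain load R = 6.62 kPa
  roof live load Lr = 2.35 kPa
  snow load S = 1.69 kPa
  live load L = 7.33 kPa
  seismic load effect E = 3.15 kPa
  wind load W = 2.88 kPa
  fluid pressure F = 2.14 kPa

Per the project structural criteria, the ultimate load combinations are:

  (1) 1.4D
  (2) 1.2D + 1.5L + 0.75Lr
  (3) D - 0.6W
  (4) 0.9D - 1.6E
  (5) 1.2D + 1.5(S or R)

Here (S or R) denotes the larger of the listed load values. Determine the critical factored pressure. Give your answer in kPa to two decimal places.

(S or R) → R = 6.62 kPa.
(1) 1.4(8.51) = 11.91
(2) 1.2(8.51) + 1.5(7.33) + 0.75(2.35) = 10.21 + 11.00 + 1.76 = 22.97
(3) 1.0(8.51) - 0.6(2.88) = 8.51 - 1.73 = 6.78
(4) 0.9(8.51) - 1.6(3.15) = 7.66 - 5.04 = 2.62
(5) 1.2(8.51) + 1.5(6.62) = 10.21 + 9.93 = 20.14
Maximum is from combination 2.

22.97 kPa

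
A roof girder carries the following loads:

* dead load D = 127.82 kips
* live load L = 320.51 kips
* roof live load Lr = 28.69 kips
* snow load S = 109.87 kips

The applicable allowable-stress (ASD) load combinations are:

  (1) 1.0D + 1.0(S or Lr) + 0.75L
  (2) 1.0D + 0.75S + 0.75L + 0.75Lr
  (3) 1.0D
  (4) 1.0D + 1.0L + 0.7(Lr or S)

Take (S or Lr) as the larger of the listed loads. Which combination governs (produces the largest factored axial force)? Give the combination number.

Combination 4

(S or Lr) → S = 109.87 kips; (Lr or S) → S = 109.87 kips.
(1) 1.0(127.82) + 1.0(109.87) + 0.75(320.51) = 127.82 + 109.87 + 240.38 = 478.07
(2) 1.0(127.82) + 0.75(109.87) + 0.75(320.51) + 0.75(28.69) = 127.82 + 82.40 + 240.38 + 21.52 = 472.12
(3) 1.0(127.82) = 127.82
(4) 1.0(127.82) + 1.0(320.51) + 0.7(109.87) = 127.82 + 320.51 + 76.91 = 525.24
The largest value is 525.24 kips from combination 4.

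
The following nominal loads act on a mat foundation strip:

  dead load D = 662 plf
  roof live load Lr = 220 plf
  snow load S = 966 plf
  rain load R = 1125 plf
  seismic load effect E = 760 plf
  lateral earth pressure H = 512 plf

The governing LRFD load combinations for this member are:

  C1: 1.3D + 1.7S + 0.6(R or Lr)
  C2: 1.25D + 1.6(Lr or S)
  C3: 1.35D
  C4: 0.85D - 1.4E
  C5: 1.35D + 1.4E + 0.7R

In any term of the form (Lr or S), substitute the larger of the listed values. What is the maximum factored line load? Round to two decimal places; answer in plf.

(R or Lr) → R = 1125 plf; (Lr or S) → S = 966 plf.
C1: 1.3(662) + 1.7(966) + 0.6(1125) = 3177.80
C2: 1.25(662) + 1.6(966) = 2373.10
C3: 1.35(662) = 893.70
C4: 0.85(662) - 1.4(760) = -501.30
C5: 1.35(662) + 1.4(760) + 0.7(1125) = 2745.20
Combination 1 governs: w_u = 3177.80 plf.

3177.80 plf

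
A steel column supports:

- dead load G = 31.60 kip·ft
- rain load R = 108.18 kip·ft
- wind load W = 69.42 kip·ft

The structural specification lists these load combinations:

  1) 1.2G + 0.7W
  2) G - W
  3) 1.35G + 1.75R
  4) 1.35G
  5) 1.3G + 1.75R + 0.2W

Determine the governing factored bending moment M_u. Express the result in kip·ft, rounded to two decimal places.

244.28 kip·ft

1) 1.2(31.60) + 0.7(69.42) = 37.92 + 48.59 = 86.51
2) 1.0(31.60) - 1.0(69.42) = 31.60 - 69.42 = -37.82
3) 1.35(31.60) + 1.75(108.18) = 42.66 + 189.32 = 231.98
4) 1.35(31.60) = 42.66
5) 1.3(31.60) + 1.75(108.18) + 0.2(69.42) = 41.08 + 189.32 + 13.88 = 244.28
The controlling combination is 5, giving 244.28 kip·ft.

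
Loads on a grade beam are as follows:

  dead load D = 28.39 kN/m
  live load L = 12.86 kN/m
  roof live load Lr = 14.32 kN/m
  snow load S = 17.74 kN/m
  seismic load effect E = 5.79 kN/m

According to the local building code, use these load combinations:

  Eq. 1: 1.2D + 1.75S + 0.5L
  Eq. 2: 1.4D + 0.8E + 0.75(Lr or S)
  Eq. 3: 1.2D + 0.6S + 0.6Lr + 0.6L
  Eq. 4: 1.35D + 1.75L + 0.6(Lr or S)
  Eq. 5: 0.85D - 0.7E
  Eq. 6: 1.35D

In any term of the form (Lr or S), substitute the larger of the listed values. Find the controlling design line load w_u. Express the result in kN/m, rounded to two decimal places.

(Lr or S) → S = 17.74 kN/m.
Eq. 1: 1.2(28.39) + 1.75(17.74) + 0.5(12.86) = 71.54
Eq. 2: 1.4(28.39) + 0.8(5.79) + 0.75(17.74) = 57.68
Eq. 3: 1.2(28.39) + 0.6(17.74) + 0.6(14.32) + 0.6(12.86) = 61.02
Eq. 4: 1.35(28.39) + 1.75(12.86) + 0.6(17.74) = 71.48
Eq. 5: 0.85(28.39) - 0.7(5.79) = 20.08
Eq. 6: 1.35(28.39) = 38.33
Maximum is from combination 1.

71.54 kN/m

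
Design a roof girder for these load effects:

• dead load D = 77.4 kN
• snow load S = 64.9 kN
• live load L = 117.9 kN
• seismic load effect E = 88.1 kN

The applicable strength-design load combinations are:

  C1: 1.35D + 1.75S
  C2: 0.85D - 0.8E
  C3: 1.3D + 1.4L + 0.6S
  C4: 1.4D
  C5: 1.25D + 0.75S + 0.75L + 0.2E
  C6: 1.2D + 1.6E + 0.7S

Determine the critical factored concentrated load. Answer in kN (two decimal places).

C1: 1.35(77.4) + 1.75(64.9) = 218.07
C2: 0.85(77.4) - 0.8(88.1) = -4.69
C3: 1.3(77.4) + 1.4(117.9) + 0.6(64.9) = 304.62
C4: 1.4(77.4) = 108.36
C5: 1.25(77.4) + 0.75(64.9) + 0.75(117.9) + 0.2(88.1) = 251.47
C6: 1.2(77.4) + 1.6(88.1) + 0.7(64.9) = 279.27
Combination 3 governs: P_u = 304.62 kN.

304.62 kN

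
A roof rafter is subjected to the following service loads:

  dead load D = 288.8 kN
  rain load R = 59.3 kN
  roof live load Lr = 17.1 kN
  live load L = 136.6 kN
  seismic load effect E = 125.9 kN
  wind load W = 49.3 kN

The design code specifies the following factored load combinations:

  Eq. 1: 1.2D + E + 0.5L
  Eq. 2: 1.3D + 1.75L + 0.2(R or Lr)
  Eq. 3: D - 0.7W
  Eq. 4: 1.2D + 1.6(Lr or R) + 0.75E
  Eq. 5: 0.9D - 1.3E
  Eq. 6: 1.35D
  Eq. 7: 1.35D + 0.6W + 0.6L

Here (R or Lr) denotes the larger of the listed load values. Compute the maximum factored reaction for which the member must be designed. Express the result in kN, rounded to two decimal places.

626.35 kN

(R or Lr) → R = 59.3 kN; (Lr or R) → R = 59.3 kN.
Eq. 1: 1.2(288.8) + 1.0(125.9) + 0.5(136.6) = 346.56 + 125.90 + 68.30 = 540.76
Eq. 2: 1.3(288.8) + 1.75(136.6) + 0.2(59.3) = 375.44 + 239.05 + 11.86 = 626.35
Eq. 3: 1.0(288.8) - 0.7(49.3) = 288.80 - 34.51 = 254.29
Eq. 4: 1.2(288.8) + 1.6(59.3) + 0.75(125.9) = 346.56 + 94.88 + 94.43 = 535.87
Eq. 5: 0.9(288.8) - 1.3(125.9) = 259.92 - 163.67 = 96.25
Eq. 6: 1.35(288.8) = 389.88
Eq. 7: 1.35(288.8) + 0.6(49.3) + 0.6(136.6) = 389.88 + 29.58 + 81.96 = 501.42
Maximum is from combination 2.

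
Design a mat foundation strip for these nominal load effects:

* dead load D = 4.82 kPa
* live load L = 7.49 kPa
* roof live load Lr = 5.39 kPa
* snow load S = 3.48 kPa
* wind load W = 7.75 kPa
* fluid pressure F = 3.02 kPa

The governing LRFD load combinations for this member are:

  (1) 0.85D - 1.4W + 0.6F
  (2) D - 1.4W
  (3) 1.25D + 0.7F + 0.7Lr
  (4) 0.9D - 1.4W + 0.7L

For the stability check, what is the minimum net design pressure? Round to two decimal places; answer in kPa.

(1) 0.85(4.82) - 1.4(7.75) + 0.6(3.02) = -4.94
(2) 1.0(4.82) - 1.4(7.75) = -6.03
(3) 1.25(4.82) + 0.7(3.02) + 0.7(5.39) = 11.91
(4) 0.9(4.82) - 1.4(7.75) + 0.7(7.49) = -1.27
Combination 2 gives the minimum: -6.03 kPa.

-6.03 kPa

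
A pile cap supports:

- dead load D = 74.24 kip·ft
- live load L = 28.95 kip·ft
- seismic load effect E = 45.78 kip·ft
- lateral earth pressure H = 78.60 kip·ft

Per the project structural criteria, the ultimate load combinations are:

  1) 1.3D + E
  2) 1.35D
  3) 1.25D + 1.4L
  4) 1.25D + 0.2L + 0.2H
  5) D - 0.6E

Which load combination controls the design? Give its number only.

Combination 1

1) 1.3(74.24) + 1.0(45.78) = 142.29
2) 1.35(74.24) = 100.22
3) 1.25(74.24) + 1.4(28.95) = 133.33
4) 1.25(74.24) + 0.2(28.95) + 0.2(78.60) = 114.31
5) 1.0(74.24) - 0.6(45.78) = 46.77
The largest value is 142.29 kip·ft from combination 1.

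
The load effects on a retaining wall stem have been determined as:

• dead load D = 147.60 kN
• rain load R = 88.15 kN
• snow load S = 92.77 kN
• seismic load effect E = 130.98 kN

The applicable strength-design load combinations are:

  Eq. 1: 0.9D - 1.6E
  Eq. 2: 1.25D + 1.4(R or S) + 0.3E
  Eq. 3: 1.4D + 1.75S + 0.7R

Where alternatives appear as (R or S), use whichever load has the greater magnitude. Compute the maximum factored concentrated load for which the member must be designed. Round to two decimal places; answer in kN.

430.69 kN

(R or S) → S = 92.77 kN.
Eq. 1: 0.9(147.60) - 1.6(130.98) = -76.73
Eq. 2: 1.25(147.60) + 1.4(92.77) + 0.3(130.98) = 353.67
Eq. 3: 1.4(147.60) + 1.75(92.77) + 0.7(88.15) = 430.69
The controlling combination is 3, giving 430.69 kN.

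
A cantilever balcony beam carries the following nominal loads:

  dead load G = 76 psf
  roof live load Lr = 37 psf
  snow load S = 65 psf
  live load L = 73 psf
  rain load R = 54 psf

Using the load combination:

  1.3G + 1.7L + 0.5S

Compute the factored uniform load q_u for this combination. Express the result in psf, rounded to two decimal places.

255.40 psf

1.3(76) + 1.7(73) + 0.5(65) = 98.80 + 124.10 + 32.50 = 255.40
q_u = 255.40 psf.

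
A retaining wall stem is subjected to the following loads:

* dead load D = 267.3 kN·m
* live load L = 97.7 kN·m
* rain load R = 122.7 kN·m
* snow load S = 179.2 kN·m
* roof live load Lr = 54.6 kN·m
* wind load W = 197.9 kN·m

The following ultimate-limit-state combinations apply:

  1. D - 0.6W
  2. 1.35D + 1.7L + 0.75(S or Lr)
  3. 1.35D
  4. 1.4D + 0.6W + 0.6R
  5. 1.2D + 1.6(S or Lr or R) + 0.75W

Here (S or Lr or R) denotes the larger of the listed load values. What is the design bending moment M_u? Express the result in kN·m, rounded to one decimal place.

(S or Lr) → S = 179.2 kN·m; (S or Lr or R) → S = 179.2 kN·m.
1. 1.0(267.3) - 0.6(197.9) = 267.3 - 118.7 = 148.6
2. 1.35(267.3) + 1.7(97.7) + 0.75(179.2) = 661.3
3. 1.35(267.3) = 360.9
4. 1.4(267.3) + 0.6(197.9) + 0.6(122.7) = 566.6
5. 1.2(267.3) + 1.6(179.2) + 0.75(197.9) = 320.8 + 286.7 + 148.4 = 755.9
Maximum is from combination 5.

755.9 kN·m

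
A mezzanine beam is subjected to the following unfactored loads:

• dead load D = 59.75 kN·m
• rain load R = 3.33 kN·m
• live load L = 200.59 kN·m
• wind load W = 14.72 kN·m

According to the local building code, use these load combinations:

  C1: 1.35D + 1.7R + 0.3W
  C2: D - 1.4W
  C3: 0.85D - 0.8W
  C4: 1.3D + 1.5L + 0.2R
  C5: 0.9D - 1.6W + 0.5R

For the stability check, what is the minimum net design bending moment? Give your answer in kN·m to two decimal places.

31.89 kN·m

C1: 1.35(59.75) + 1.7(3.33) + 0.3(14.72) = 80.66 + 5.66 + 4.42 = 90.74
C2: 1.0(59.75) - 1.4(14.72) = 59.75 - 20.61 = 39.14
C3: 0.85(59.75) - 0.8(14.72) = 50.79 - 11.78 = 39.01
C4: 1.3(59.75) + 1.5(200.59) + 0.2(3.33) = 379.23
C5: 0.9(59.75) - 1.6(14.72) + 0.5(3.33) = 31.89
Combination 5 gives the minimum: 31.89 kN·m.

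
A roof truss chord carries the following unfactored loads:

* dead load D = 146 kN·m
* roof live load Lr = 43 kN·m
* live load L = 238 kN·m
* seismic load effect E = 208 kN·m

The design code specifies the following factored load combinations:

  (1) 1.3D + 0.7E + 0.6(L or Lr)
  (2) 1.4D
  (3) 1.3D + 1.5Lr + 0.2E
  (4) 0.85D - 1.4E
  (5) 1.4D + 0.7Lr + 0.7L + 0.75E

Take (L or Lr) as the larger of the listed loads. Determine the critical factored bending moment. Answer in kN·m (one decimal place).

557.1 kN·m

(L or Lr) → L = 238 kN·m.
(1) 1.3(146) + 0.7(208) + 0.6(238) = 189.8 + 145.6 + 142.8 = 478.2
(2) 1.4(146) = 204.4
(3) 1.3(146) + 1.5(43) + 0.2(208) = 189.8 + 64.5 + 41.6 = 295.9
(4) 0.85(146) - 1.4(208) = 124.1 - 291.2 = -167.1
(5) 1.4(146) + 0.7(43) + 0.7(238) + 0.75(208) = 204.4 + 30.1 + 166.6 + 156.0 = 557.1
Maximum is from combination 5.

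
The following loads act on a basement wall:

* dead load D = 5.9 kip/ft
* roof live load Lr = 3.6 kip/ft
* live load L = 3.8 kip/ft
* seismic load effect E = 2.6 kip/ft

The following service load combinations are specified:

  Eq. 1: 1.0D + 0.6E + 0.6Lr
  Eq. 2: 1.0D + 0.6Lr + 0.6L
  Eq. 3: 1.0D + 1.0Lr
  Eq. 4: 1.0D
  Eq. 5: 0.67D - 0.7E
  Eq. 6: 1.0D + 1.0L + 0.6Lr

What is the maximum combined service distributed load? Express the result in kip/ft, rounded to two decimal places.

11.86 kip/ft

Eq. 1: 1.0(5.9) + 0.6(2.6) + 0.6(3.6) = 5.90 + 1.56 + 2.16 = 9.62
Eq. 2: 1.0(5.9) + 0.6(3.6) + 0.6(3.8) = 5.90 + 2.16 + 2.28 = 10.34
Eq. 3: 1.0(5.9) + 1.0(3.6) = 5.90 + 3.60 = 9.50
Eq. 4: 1.0(5.9) = 5.90
Eq. 5: 0.67(5.9) - 0.7(2.6) = 3.95 - 1.82 = 2.13
Eq. 6: 1.0(5.9) + 1.0(3.8) + 0.6(3.6) = 5.90 + 3.80 + 2.16 = 11.86
Maximum is from combination 6.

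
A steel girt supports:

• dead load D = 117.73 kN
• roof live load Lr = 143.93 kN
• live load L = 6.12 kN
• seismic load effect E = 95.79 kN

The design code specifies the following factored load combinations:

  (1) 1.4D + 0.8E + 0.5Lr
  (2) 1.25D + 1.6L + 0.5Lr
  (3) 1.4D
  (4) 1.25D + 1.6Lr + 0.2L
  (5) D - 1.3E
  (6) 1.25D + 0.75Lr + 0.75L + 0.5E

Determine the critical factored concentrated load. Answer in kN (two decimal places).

(1) 1.4(117.73) + 0.8(95.79) + 0.5(143.93) = 164.82 + 76.63 + 71.97 = 313.42
(2) 1.25(117.73) + 1.6(6.12) + 0.5(143.93) = 147.16 + 9.79 + 71.97 = 228.92
(3) 1.4(117.73) = 164.82
(4) 1.25(117.73) + 1.6(143.93) + 0.2(6.12) = 147.16 + 230.29 + 1.22 = 378.67
(5) 1.0(117.73) - 1.3(95.79) = 117.73 - 124.53 = -6.80
(6) 1.25(117.73) + 0.75(143.93) + 0.75(6.12) + 0.5(95.79) = 147.16 + 107.95 + 4.59 + 47.90 = 307.60
Maximum is from combination 4.

378.67 kN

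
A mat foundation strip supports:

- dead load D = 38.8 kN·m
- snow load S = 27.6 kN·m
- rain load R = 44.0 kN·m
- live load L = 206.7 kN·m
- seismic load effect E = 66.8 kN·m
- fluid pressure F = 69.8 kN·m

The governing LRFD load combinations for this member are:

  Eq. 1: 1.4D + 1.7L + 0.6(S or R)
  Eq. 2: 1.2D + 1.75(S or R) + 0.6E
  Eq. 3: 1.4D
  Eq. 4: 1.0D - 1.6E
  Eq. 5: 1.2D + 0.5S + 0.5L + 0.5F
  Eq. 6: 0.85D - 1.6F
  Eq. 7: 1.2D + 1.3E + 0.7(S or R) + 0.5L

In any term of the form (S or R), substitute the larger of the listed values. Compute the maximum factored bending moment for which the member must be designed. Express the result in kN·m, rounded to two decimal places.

(S or R) → R = 44.0 kN·m.
Eq. 1: 1.4(38.8) + 1.7(206.7) + 0.6(44.0) = 432.11
Eq. 2: 1.2(38.8) + 1.75(44.0) + 0.6(66.8) = 163.64
Eq. 3: 1.4(38.8) = 54.32
Eq. 4: 1.0(38.8) - 1.6(66.8) = -68.08
Eq. 5: 1.2(38.8) + 0.5(27.6) + 0.5(206.7) + 0.5(69.8) = 198.61
Eq. 6: 0.85(38.8) - 1.6(69.8) = -78.70
Eq. 7: 1.2(38.8) + 1.3(66.8) + 0.7(44.0) + 0.5(206.7) = 267.55
Combination 1 governs: M_u = 432.11 kN·m.

432.11 kN·m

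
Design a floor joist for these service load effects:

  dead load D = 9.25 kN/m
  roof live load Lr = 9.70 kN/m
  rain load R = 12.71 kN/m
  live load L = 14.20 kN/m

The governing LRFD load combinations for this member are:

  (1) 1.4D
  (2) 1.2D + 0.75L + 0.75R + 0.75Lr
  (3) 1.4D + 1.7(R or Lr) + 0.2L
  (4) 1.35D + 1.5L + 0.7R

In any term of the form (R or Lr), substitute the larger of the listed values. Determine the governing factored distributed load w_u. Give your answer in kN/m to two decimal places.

(R or Lr) → R = 12.71 kN/m.
(1) 1.4(9.25) = 12.95
(2) 1.2(9.25) + 0.75(14.20) + 0.75(12.71) + 0.75(9.70) = 11.10 + 10.65 + 9.53 + 7.28 = 38.56
(3) 1.4(9.25) + 1.7(12.71) + 0.2(14.20) = 12.95 + 21.61 + 2.84 = 37.40
(4) 1.35(9.25) + 1.5(14.20) + 0.7(12.71) = 42.68
The controlling combination is 4, giving 42.68 kN/m.

42.68 kN/m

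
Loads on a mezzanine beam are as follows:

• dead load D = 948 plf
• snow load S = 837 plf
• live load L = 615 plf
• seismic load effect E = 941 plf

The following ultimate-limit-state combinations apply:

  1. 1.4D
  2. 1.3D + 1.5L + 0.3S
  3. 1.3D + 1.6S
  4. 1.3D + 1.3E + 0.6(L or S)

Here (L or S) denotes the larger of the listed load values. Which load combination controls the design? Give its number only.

(L or S) → S = 837 plf.
1. 1.4(948) = 1327.2
2. 1.3(948) + 1.5(615) + 0.3(837) = 1232.4 + 922.5 + 251.1 = 2406.0
3. 1.3(948) + 1.6(837) = 1232.4 + 1339.2 = 2571.6
4. 1.3(948) + 1.3(941) + 0.6(837) = 1232.4 + 1223.3 + 502.2 = 2957.9
The largest value is 2957.9 plf from combination 4.

Combination 4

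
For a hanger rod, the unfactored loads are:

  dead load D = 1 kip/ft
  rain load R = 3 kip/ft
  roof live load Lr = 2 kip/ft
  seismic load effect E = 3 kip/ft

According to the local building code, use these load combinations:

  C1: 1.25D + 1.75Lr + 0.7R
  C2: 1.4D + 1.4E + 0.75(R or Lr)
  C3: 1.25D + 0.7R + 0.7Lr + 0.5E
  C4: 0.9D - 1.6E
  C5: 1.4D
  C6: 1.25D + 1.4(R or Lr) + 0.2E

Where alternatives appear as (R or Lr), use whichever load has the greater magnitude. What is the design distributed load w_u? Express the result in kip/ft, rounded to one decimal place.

7.9 kip/ft

(R or Lr) → R = 3 kip/ft.
C1: 1.25(1) + 1.75(2) + 0.7(3) = 1.3 + 3.5 + 2.1 = 6.9
C2: 1.4(1) + 1.4(3) + 0.75(3) = 1.4 + 4.2 + 2.3 = 7.9
C3: 1.25(1) + 0.7(3) + 0.7(2) + 0.5(3) = 1.3 + 2.1 + 1.4 + 1.5 = 6.3
C4: 0.9(1) - 1.6(3) = 0.9 - 4.8 = -3.9
C5: 1.4(1) = 1.4
C6: 1.25(1) + 1.4(3) + 0.2(3) = 1.3 + 4.2 + 0.6 = 6.1
Combination 2 governs: w_u = 7.9 kip/ft.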